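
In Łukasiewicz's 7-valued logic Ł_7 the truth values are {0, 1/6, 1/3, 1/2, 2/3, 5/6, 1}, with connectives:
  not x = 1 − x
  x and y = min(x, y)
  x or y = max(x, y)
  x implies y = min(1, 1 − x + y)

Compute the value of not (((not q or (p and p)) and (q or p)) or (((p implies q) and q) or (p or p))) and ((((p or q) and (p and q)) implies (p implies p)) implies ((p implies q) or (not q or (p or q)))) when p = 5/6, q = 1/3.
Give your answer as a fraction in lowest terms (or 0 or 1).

1/6

not q = not 1/3 = 2/3
p and p = 5/6 and 5/6 = 5/6
not q or (p and p) = 2/3 or 5/6 = 5/6
q or p = 1/3 or 5/6 = 5/6
(not q or (p and p)) and (q or p) = 5/6 and 5/6 = 5/6
p implies q = 5/6 implies 1/3 = 1/2
(p implies q) and q = 1/2 and 1/3 = 1/3
p or p = 5/6 or 5/6 = 5/6
((p implies q) and q) or (p or p) = 1/3 or 5/6 = 5/6
((not q or (p and p)) and (q or p)) or (((p implies q) and q) or (p or p)) = 5/6 or 5/6 = 5/6
not (((not q or (p and p)) and (q or p)) or (((p implies q) and q) or (p or p))) = not 5/6 = 1/6
p or q = 5/6 or 1/3 = 5/6
p and q = 5/6 and 1/3 = 1/3
(p or q) and (p and q) = 5/6 and 1/3 = 1/3
p implies p = 5/6 implies 5/6 = 1
((p or q) and (p and q)) implies (p implies p) = 1/3 implies 1 = 1
p implies q = 5/6 implies 1/3 = 1/2
not q = not 1/3 = 2/3
p or q = 5/6 or 1/3 = 5/6
not q or (p or q) = 2/3 or 5/6 = 5/6
(p implies q) or (not q or (p or q)) = 1/2 or 5/6 = 5/6
(((p or q) and (p and q)) implies (p implies p)) implies ((p implies q) or (not q or (p or q))) = 1 implies 5/6 = 5/6
not (((not q or (p and p)) and (q or p)) or (((p implies q) and q) or (p or p))) and ((((p or q) and (p and q)) implies (p implies p)) implies ((p implies q) or (not q or (p or q)))) = 1/6 and 5/6 = 1/6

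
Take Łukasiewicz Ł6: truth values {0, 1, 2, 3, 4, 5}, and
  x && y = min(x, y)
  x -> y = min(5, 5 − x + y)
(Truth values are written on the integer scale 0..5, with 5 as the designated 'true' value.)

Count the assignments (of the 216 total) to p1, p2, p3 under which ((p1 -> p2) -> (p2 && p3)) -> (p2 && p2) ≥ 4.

163

value 5: 139 assignments (counts)
value 4: 24 assignments (counts)
value 3: 20 assignments
value 2: 16 assignments
value 1: 11 assignments
value 0: 6 assignments
So 163 of the 216 assignments meet the threshold.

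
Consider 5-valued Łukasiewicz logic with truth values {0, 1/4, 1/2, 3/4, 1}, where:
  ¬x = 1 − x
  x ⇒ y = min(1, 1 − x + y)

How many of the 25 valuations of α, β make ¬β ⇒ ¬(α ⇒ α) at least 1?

value 1: 5 assignments (counts)
value 3/4: 5 assignments
value 1/2: 5 assignments
value 1/4: 5 assignments
value 0: 5 assignments
So 5 of the 25 assignments meet the threshold.

5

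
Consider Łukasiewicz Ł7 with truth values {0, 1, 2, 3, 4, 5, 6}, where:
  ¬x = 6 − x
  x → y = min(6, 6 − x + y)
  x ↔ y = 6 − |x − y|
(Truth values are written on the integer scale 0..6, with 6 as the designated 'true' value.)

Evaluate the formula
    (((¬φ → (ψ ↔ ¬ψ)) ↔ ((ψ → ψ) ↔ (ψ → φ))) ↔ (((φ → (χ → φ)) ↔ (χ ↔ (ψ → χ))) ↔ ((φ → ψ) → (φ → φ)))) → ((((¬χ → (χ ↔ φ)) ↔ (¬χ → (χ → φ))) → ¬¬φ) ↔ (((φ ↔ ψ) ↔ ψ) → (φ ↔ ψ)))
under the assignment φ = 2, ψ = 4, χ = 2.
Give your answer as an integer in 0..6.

¬φ = ¬2 = 4
¬ψ = ¬4 = 2
ψ ↔ ¬ψ = 4 ↔ 2 = 4
¬φ → (ψ ↔ ¬ψ) = 4 → 4 = 6
ψ → ψ = 4 → 4 = 6
ψ → φ = 4 → 2 = 4
(ψ → ψ) ↔ (ψ → φ) = 6 ↔ 4 = 4
(¬φ → (ψ ↔ ¬ψ)) ↔ ((ψ → ψ) ↔ (ψ → φ)) = 6 ↔ 4 = 4
χ → φ = 2 → 2 = 6
φ → (χ → φ) = 2 → 6 = 6
ψ → χ = 4 → 2 = 4
χ ↔ (ψ → χ) = 2 ↔ 4 = 4
(φ → (χ → φ)) ↔ (χ ↔ (ψ → χ)) = 6 ↔ 4 = 4
φ → ψ = 2 → 4 = 6
φ → φ = 2 → 2 = 6
(φ → ψ) → (φ → φ) = 6 → 6 = 6
((φ → (χ → φ)) ↔ (χ ↔ (ψ → χ))) ↔ ((φ → ψ) → (φ → φ)) = 4 ↔ 6 = 4
((¬φ → (ψ ↔ ¬ψ)) ↔ ((ψ → ψ) ↔ (ψ → φ))) ↔ (((φ → (χ → φ)) ↔ (χ ↔ (ψ → χ))) ↔ ((φ → ψ) → (φ → φ))) = 4 ↔ 4 = 6
¬χ = ¬2 = 4
χ ↔ φ = 2 ↔ 2 = 6
¬χ → (χ ↔ φ) = 4 → 6 = 6
¬χ = ¬2 = 4
χ → φ = 2 → 2 = 6
¬χ → (χ → φ) = 4 → 6 = 6
(¬χ → (χ ↔ φ)) ↔ (¬χ → (χ → φ)) = 6 ↔ 6 = 6
¬φ = ¬2 = 4
¬¬φ = ¬4 = 2
((¬χ → (χ ↔ φ)) ↔ (¬χ → (χ → φ))) → ¬¬φ = 6 → 2 = 2
φ ↔ ψ = 2 ↔ 4 = 4
(φ ↔ ψ) ↔ ψ = 4 ↔ 4 = 6
φ ↔ ψ = 2 ↔ 4 = 4
((φ ↔ ψ) ↔ ψ) → (φ ↔ ψ) = 6 → 4 = 4
(((¬χ → (χ ↔ φ)) ↔ (¬χ → (χ → φ))) → ¬¬φ) ↔ (((φ ↔ ψ) ↔ ψ) → (φ ↔ ψ)) = 2 ↔ 4 = 4
(((¬φ → (ψ ↔ ¬ψ)) ↔ ((ψ → ψ) ↔ (ψ → φ))) ↔ (((φ → (χ → φ)) ↔ (χ ↔ (ψ → χ))) ↔ ((φ → ψ) → (φ → φ)))) → ((((¬χ → (χ ↔ φ)) ↔ (¬χ → (χ → φ))) → ¬¬φ) ↔ (((φ ↔ ψ) ↔ ψ) → (φ ↔ ψ))) = 6 → 4 = 4

4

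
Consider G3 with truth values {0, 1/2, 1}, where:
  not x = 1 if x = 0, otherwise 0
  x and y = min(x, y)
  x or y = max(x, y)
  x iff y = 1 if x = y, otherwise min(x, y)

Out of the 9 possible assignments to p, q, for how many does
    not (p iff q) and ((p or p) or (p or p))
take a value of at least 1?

1

p = 0, q = 0 ↦ 0  <
p = 0, q = 1/2 ↦ 0  <
p = 0, q = 1 ↦ 0  <
p = 1/2, q = 0 ↦ 1/2  <
p = 1/2, q = 1/2 ↦ 0  <
p = 1/2, q = 1 ↦ 0  <
p = 1, q = 0 ↦ 1  ≥
p = 1, q = 1/2 ↦ 0  <
p = 1, q = 1 ↦ 0  <
So 1 of the 9 assignments meets the threshold.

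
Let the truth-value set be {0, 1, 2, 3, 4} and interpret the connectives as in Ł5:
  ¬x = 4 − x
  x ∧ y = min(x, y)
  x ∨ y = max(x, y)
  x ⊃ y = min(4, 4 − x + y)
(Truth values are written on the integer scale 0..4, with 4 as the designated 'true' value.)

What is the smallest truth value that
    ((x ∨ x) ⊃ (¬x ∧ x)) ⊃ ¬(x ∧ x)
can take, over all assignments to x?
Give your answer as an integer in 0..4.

2

Take x = 2:
x ∨ x = 2 ∨ 2 = 2
¬x = ¬2 = 2
¬x ∧ x = 2 ∧ 2 = 2
(x ∨ x) ⊃ (¬x ∧ x) = 2 ⊃ 2 = 4
x ∧ x = 2 ∧ 2 = 2
¬(x ∧ x) = ¬2 = 2
((x ∨ x) ⊃ (¬x ∧ x)) ⊃ ¬(x ∧ x) = 4 ⊃ 2 = 2
No assignment yields a value below 2, so this is the minimum.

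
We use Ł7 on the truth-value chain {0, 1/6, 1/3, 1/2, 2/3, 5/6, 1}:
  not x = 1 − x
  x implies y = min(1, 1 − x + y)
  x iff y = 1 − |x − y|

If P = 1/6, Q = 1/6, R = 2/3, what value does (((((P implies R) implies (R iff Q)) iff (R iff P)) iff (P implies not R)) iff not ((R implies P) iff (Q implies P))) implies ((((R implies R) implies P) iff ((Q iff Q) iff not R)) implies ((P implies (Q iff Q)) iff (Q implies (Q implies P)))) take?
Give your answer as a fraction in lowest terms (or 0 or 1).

1

P implies R = 1/6 implies 2/3 = 1
R iff Q = 2/3 iff 1/6 = 1/2
(P implies R) implies (R iff Q) = 1 implies 1/2 = 1/2
R iff P = 2/3 iff 1/6 = 1/2
((P implies R) implies (R iff Q)) iff (R iff P) = 1/2 iff 1/2 = 1
not R = not 2/3 = 1/3
P implies not R = 1/6 implies 1/3 = 1
(((P implies R) implies (R iff Q)) iff (R iff P)) iff (P implies not R) = 1 iff 1 = 1
R implies P = 2/3 implies 1/6 = 1/2
Q implies P = 1/6 implies 1/6 = 1
(R implies P) iff (Q implies P) = 1/2 iff 1 = 1/2
not ((R implies P) iff (Q implies P)) = not 1/2 = 1/2
((((P implies R) implies (R iff Q)) iff (R iff P)) iff (P implies not R)) iff not ((R implies P) iff (Q implies P)) = 1 iff 1/2 = 1/2
R implies R = 2/3 implies 2/3 = 1
(R implies R) implies P = 1 implies 1/6 = 1/6
Q iff Q = 1/6 iff 1/6 = 1
not R = not 2/3 = 1/3
(Q iff Q) iff not R = 1 iff 1/3 = 1/3
((R implies R) implies P) iff ((Q iff Q) iff not R) = 1/6 iff 1/3 = 5/6
Q iff Q = 1/6 iff 1/6 = 1
P implies (Q iff Q) = 1/6 implies 1 = 1
Q implies P = 1/6 implies 1/6 = 1
Q implies (Q implies P) = 1/6 implies 1 = 1
(P implies (Q iff Q)) iff (Q implies (Q implies P)) = 1 iff 1 = 1
(((R implies R) implies P) iff ((Q iff Q) iff not R)) implies ((P implies (Q iff Q)) iff (Q implies (Q implies P))) = 5/6 implies 1 = 1
(((((P implies R) implies (R iff Q)) iff (R iff P)) iff (P implies not R)) iff not ((R implies P) iff (Q implies P))) implies ((((R implies R) implies P) iff ((Q iff Q) iff not R)) implies ((P implies (Q iff Q)) iff (Q implies (Q implies P)))) = 1/2 implies 1 = 1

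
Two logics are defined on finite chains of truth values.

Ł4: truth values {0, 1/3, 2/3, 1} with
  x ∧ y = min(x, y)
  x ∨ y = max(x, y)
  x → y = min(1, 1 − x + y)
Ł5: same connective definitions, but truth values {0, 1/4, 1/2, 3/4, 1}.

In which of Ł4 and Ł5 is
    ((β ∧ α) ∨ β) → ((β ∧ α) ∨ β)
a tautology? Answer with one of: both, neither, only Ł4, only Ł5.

In Ł4: every assignment gives 1 — tautology.
In Ł5: every assignment gives 1 — tautology.

both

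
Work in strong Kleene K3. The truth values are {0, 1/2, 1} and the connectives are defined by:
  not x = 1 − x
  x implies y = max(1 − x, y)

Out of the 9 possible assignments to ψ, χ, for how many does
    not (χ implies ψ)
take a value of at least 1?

1

ψ = 0, χ = 0 ↦ 0  <
ψ = 0, χ = 1/2 ↦ 1/2  <
ψ = 0, χ = 1 ↦ 1  ≥
ψ = 1/2, χ = 0 ↦ 0  <
ψ = 1/2, χ = 1/2 ↦ 1/2  <
ψ = 1/2, χ = 1 ↦ 1/2  <
ψ = 1, χ = 0 ↦ 0  <
ψ = 1, χ = 1/2 ↦ 0  <
ψ = 1, χ = 1 ↦ 0  <
So 1 of the 9 assignments meets the threshold.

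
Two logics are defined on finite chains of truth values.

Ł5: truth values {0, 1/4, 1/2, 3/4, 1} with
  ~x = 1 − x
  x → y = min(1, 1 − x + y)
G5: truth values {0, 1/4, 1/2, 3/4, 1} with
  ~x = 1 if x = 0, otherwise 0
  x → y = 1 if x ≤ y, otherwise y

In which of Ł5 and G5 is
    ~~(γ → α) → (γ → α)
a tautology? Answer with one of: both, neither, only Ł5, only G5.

In Ł5: every assignment gives 1 — tautology.
In G5: at α = 1/4, γ = 1/2 the value is 1/4 — not a tautology.

only Ł5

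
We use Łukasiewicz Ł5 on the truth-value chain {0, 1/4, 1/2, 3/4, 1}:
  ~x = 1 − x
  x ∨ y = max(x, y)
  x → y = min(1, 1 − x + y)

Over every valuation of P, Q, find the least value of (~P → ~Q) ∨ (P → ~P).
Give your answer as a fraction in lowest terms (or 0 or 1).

Take P = 3/4, Q = 1:
~P = ~3/4 = 1/4
~Q = ~1 = 0
~P → ~Q = 1/4 → 0 = 3/4
~P = ~3/4 = 1/4
P → ~P = 3/4 → 1/4 = 1/2
(~P → ~Q) ∨ (P → ~P) = 3/4 ∨ 1/2 = 3/4
No assignment yields a value below 3/4, so this is the minimum.

3/4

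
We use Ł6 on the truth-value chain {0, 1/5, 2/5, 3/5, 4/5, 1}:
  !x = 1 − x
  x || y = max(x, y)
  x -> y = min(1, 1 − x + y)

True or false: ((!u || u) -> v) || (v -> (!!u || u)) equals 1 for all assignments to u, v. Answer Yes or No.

Counterexample: take u = 0, v = 1/5.
!u = !0 = 1
!u || u = 1 || 0 = 1
(!u || u) -> v = 1 -> 1/5 = 1/5
!u = !0 = 1
!!u = !1 = 0
!!u || u = 0 || 0 = 0
v -> (!!u || u) = 1/5 -> 0 = 4/5
((!u || u) -> v) || (v -> (!!u || u)) = 1/5 || 4/5 = 4/5
This gives 4/5 ≠ 1.

No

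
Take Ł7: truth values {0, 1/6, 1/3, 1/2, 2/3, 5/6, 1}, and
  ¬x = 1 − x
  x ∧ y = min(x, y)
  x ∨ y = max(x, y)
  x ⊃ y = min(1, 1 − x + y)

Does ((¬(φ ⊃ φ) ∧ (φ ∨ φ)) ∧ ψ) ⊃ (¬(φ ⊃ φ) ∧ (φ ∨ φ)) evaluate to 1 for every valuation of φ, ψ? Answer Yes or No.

Yes

At φ = 1/2, ψ = 1/6, for instance:
φ ⊃ φ = 1/2 ⊃ 1/2 = 1
¬(φ ⊃ φ) = ¬1 = 0
φ ∨ φ = 1/2 ∨ 1/2 = 1/2
¬(φ ⊃ φ) ∧ (φ ∨ φ) = 0 ∧ 1/2 = 0
(¬(φ ⊃ φ) ∧ (φ ∨ φ)) ∧ ψ = 0 ∧ 1/6 = 0
((¬(φ ⊃ φ) ∧ (φ ∨ φ)) ∧ ψ) ⊃ (¬(φ ⊃ φ) ∧ (φ ∨ φ)) = 0 ⊃ 0 = 1
and checking the remaining 48 assignments likewise gives ≥ 1 in every case.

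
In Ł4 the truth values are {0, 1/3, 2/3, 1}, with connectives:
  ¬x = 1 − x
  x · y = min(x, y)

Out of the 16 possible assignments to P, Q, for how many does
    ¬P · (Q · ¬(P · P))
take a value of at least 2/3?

P = 0, Q = 0 ↦ 0  <
P = 0, Q = 1/3 ↦ 1/3  <
P = 0, Q = 2/3 ↦ 2/3  ≥
P = 0, Q = 1 ↦ 1  ≥
P = 1/3, Q = 0 ↦ 0  <
P = 1/3, Q = 1/3 ↦ 1/3  <
P = 1/3, Q = 2/3 ↦ 2/3  ≥
P = 1/3, Q = 1 ↦ 2/3  ≥
P = 2/3, Q = 0 ↦ 0  <
P = 2/3, Q = 1/3 ↦ 1/3  <
P = 2/3, Q = 2/3 ↦ 1/3  <
P = 2/3, Q = 1 ↦ 1/3  <
P = 1, Q = 0 ↦ 0  <
P = 1, Q = 1/3 ↦ 0  <
P = 1, Q = 2/3 ↦ 0  <
P = 1, Q = 1 ↦ 0  <
So 4 of the 16 assignments meet the threshold.

4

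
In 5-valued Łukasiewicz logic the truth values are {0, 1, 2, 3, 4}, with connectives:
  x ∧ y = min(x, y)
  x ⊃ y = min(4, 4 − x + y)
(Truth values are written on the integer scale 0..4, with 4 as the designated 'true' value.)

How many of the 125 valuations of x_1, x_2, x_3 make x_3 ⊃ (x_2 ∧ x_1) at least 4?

value 4: 55 assignments (counts)
value 3: 24 assignments
value 2: 21 assignments
value 1: 16 assignments
value 0: 9 assignments
So 55 of the 125 assignments meet the threshold.

55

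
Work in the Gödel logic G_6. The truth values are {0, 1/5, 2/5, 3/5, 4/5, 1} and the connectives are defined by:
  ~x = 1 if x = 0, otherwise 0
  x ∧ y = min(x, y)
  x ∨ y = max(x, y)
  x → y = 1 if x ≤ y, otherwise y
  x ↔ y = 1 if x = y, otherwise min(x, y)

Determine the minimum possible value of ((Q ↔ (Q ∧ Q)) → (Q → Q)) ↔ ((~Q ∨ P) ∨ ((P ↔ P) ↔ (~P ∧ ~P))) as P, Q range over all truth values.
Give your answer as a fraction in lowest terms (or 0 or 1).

1/5

Take P = 1/5, Q = 1/5:
Q ∧ Q = 1/5 ∧ 1/5 = 1/5
Q ↔ (Q ∧ Q) = 1/5 ↔ 1/5 = 1
Q → Q = 1/5 → 1/5 = 1
(Q ↔ (Q ∧ Q)) → (Q → Q) = 1 → 1 = 1
~Q = ~1/5 = 0
~Q ∨ P = 0 ∨ 1/5 = 1/5
P ↔ P = 1/5 ↔ 1/5 = 1
~P = ~1/5 = 0
~P = ~1/5 = 0
~P ∧ ~P = 0 ∧ 0 = 0
(P ↔ P) ↔ (~P ∧ ~P) = 1 ↔ 0 = 0
(~Q ∨ P) ∨ ((P ↔ P) ↔ (~P ∧ ~P)) = 1/5 ∨ 0 = 1/5
((Q ↔ (Q ∧ Q)) → (Q → Q)) ↔ ((~Q ∨ P) ∨ ((P ↔ P) ↔ (~P ∧ ~P))) = 1 ↔ 1/5 = 1/5
No assignment yields a value below 1/5, so this is the minimum.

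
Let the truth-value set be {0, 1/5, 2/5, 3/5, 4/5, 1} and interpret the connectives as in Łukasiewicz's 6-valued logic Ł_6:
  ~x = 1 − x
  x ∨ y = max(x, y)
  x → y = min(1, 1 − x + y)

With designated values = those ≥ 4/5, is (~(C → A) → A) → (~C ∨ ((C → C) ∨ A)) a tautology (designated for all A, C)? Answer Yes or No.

At A = 4/5, C = 4/5, for instance:
C → A = 4/5 → 4/5 = 1
~(C → A) = ~1 = 0
~(C → A) → A = 0 → 4/5 = 1
~C = ~4/5 = 1/5
C → C = 4/5 → 4/5 = 1
(C → C) ∨ A = 1 ∨ 4/5 = 1
~C ∨ ((C → C) ∨ A) = 1/5 ∨ 1 = 1
(~(C → A) → A) → (~C ∨ ((C → C) ∨ A)) = 1 → 1 = 1
and checking the remaining 35 assignments likewise gives ≥ 4/5 in every case.

Yes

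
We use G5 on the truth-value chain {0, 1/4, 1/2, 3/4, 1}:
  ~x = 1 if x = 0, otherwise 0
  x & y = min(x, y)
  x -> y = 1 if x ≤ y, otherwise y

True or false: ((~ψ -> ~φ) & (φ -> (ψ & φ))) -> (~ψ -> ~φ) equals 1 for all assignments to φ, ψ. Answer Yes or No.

Yes

At φ = 1, ψ = 1/4, for instance:
~ψ = ~1/4 = 0
~φ = ~1 = 0
~ψ -> ~φ = 0 -> 0 = 1
ψ & φ = 1/4 & 1 = 1/4
φ -> (ψ & φ) = 1 -> 1/4 = 1/4
(~ψ -> ~φ) & (φ -> (ψ & φ)) = 1 & 1/4 = 1/4
((~ψ -> ~φ) & (φ -> (ψ & φ))) -> (~ψ -> ~φ) = 1/4 -> 1 = 1
and checking the remaining 24 assignments likewise gives ≥ 1 in every case.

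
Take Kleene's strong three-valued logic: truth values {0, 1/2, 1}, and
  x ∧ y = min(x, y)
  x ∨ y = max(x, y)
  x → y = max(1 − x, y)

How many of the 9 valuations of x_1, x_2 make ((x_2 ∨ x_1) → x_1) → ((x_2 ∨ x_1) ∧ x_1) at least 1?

4

x_1 = 0, x_2 = 0 ↦ 0  <
x_1 = 0, x_2 = 1/2 ↦ 1/2  <
x_1 = 0, x_2 = 1 ↦ 1  ≥
x_1 = 1/2, x_2 = 0 ↦ 1/2  <
x_1 = 1/2, x_2 = 1/2 ↦ 1/2  <
x_1 = 1/2, x_2 = 1 ↦ 1/2  <
x_1 = 1, x_2 = 0 ↦ 1  ≥
x_1 = 1, x_2 = 1/2 ↦ 1  ≥
x_1 = 1, x_2 = 1 ↦ 1  ≥
So 4 of the 9 assignments meet the threshold.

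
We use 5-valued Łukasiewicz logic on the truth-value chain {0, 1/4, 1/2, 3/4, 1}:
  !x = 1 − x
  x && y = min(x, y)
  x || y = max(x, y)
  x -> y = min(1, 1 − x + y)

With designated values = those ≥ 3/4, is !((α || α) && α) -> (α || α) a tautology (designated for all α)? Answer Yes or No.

Counterexample: take α = 0.
α || α = 0 || 0 = 0
(α || α) && α = 0 && 0 = 0
!((α || α) && α) = !0 = 1
!((α || α) && α) -> (α || α) = 1 -> 0 = 0
This gives 0, which is below 3/4.

No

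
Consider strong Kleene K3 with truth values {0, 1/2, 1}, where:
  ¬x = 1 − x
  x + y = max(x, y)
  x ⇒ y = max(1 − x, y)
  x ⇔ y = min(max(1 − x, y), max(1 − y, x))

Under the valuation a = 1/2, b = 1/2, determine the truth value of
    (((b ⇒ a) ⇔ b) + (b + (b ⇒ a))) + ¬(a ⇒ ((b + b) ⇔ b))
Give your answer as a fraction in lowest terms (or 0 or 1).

1/2

b ⇒ a = 1/2 ⇒ 1/2 = 1/2
(b ⇒ a) ⇔ b = 1/2 ⇔ 1/2 = 1/2
b ⇒ a = 1/2 ⇒ 1/2 = 1/2
b + (b ⇒ a) = 1/2 + 1/2 = 1/2
((b ⇒ a) ⇔ b) + (b + (b ⇒ a)) = 1/2 + 1/2 = 1/2
b + b = 1/2 + 1/2 = 1/2
(b + b) ⇔ b = 1/2 ⇔ 1/2 = 1/2
a ⇒ ((b + b) ⇔ b) = 1/2 ⇒ 1/2 = 1/2
¬(a ⇒ ((b + b) ⇔ b)) = ¬1/2 = 1/2
(((b ⇒ a) ⇔ b) + (b + (b ⇒ a))) + ¬(a ⇒ ((b + b) ⇔ b)) = 1/2 + 1/2 = 1/2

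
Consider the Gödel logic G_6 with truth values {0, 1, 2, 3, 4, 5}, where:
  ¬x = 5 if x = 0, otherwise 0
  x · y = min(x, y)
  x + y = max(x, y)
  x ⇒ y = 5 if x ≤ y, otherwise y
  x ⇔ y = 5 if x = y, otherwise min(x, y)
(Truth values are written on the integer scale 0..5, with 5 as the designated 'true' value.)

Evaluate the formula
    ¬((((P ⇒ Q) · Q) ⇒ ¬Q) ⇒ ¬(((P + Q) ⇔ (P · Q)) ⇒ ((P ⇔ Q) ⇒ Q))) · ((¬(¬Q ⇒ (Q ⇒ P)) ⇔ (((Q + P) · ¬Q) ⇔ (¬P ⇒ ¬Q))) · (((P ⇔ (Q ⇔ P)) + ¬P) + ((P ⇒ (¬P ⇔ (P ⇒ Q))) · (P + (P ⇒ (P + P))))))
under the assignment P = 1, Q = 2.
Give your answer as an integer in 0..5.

0

P ⇒ Q = 1 ⇒ 2 = 5
(P ⇒ Q) · Q = 5 · 2 = 2
¬Q = ¬2 = 0
((P ⇒ Q) · Q) ⇒ ¬Q = 2 ⇒ 0 = 0
P + Q = 1 + 2 = 2
P · Q = 1 · 2 = 1
(P + Q) ⇔ (P · Q) = 2 ⇔ 1 = 1
P ⇔ Q = 1 ⇔ 2 = 1
(P ⇔ Q) ⇒ Q = 1 ⇒ 2 = 5
((P + Q) ⇔ (P · Q)) ⇒ ((P ⇔ Q) ⇒ Q) = 1 ⇒ 5 = 5
¬(((P + Q) ⇔ (P · Q)) ⇒ ((P ⇔ Q) ⇒ Q)) = ¬5 = 0
(((P ⇒ Q) · Q) ⇒ ¬Q) ⇒ ¬(((P + Q) ⇔ (P · Q)) ⇒ ((P ⇔ Q) ⇒ Q)) = 0 ⇒ 0 = 5
¬((((P ⇒ Q) · Q) ⇒ ¬Q) ⇒ ¬(((P + Q) ⇔ (P · Q)) ⇒ ((P ⇔ Q) ⇒ Q))) = ¬5 = 0
¬Q = ¬2 = 0
Q ⇒ P = 2 ⇒ 1 = 1
¬Q ⇒ (Q ⇒ P) = 0 ⇒ 1 = 5
¬(¬Q ⇒ (Q ⇒ P)) = ¬5 = 0
Q + P = 2 + 1 = 2
¬Q = ¬2 = 0
(Q + P) · ¬Q = 2 · 0 = 0
¬P = ¬1 = 0
¬Q = ¬2 = 0
¬P ⇒ ¬Q = 0 ⇒ 0 = 5
((Q + P) · ¬Q) ⇔ (¬P ⇒ ¬Q) = 0 ⇔ 5 = 0
¬(¬Q ⇒ (Q ⇒ P)) ⇔ (((Q + P) · ¬Q) ⇔ (¬P ⇒ ¬Q)) = 0 ⇔ 0 = 5
Q ⇔ P = 2 ⇔ 1 = 1
P ⇔ (Q ⇔ P) = 1 ⇔ 1 = 5
¬P = ¬1 = 0
(P ⇔ (Q ⇔ P)) + ¬P = 5 + 0 = 5
¬P = ¬1 = 0
P ⇒ Q = 1 ⇒ 2 = 5
¬P ⇔ (P ⇒ Q) = 0 ⇔ 5 = 0
P ⇒ (¬P ⇔ (P ⇒ Q)) = 1 ⇒ 0 = 0
P + P = 1 + 1 = 1
P ⇒ (P + P) = 1 ⇒ 1 = 5
P + (P ⇒ (P + P)) = 1 + 5 = 5
(P ⇒ (¬P ⇔ (P ⇒ Q))) · (P + (P ⇒ (P + P))) = 0 · 5 = 0
((P ⇔ (Q ⇔ P)) + ¬P) + ((P ⇒ (¬P ⇔ (P ⇒ Q))) · (P + (P ⇒ (P + P)))) = 5 + 0 = 5
(¬(¬Q ⇒ (Q ⇒ P)) ⇔ (((Q + P) · ¬Q) ⇔ (¬P ⇒ ¬Q))) · (((P ⇔ (Q ⇔ P)) + ¬P) + ((P ⇒ (¬P ⇔ (P ⇒ Q))) · (P + (P ⇒ (P + P))))) = 5 · 5 = 5
¬((((P ⇒ Q) · Q) ⇒ ¬Q) ⇒ ¬(((P + Q) ⇔ (P · Q)) ⇒ ((P ⇔ Q) ⇒ Q))) · ((¬(¬Q ⇒ (Q ⇒ P)) ⇔ (((Q + P) · ¬Q) ⇔ (¬P ⇒ ¬Q))) · (((P ⇔ (Q ⇔ P)) + ¬P) + ((P ⇒ (¬P ⇔ (P ⇒ Q))) · (P + (P ⇒ (P + P)))))) = 0 · 5 = 0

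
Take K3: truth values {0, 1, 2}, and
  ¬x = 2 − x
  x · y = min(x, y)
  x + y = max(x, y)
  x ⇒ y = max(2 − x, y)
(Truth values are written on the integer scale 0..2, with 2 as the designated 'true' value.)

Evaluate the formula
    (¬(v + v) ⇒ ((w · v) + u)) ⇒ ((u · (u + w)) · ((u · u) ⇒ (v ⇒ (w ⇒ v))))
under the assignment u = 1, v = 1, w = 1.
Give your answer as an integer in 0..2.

v + v = 1 + 1 = 1
¬(v + v) = ¬1 = 1
w · v = 1 · 1 = 1
(w · v) + u = 1 + 1 = 1
¬(v + v) ⇒ ((w · v) + u) = 1 ⇒ 1 = 1
u + w = 1 + 1 = 1
u · (u + w) = 1 · 1 = 1
u · u = 1 · 1 = 1
w ⇒ v = 1 ⇒ 1 = 1
v ⇒ (w ⇒ v) = 1 ⇒ 1 = 1
(u · u) ⇒ (v ⇒ (w ⇒ v)) = 1 ⇒ 1 = 1
(u · (u + w)) · ((u · u) ⇒ (v ⇒ (w ⇒ v))) = 1 · 1 = 1
(¬(v + v) ⇒ ((w · v) + u)) ⇒ ((u · (u + w)) · ((u · u) ⇒ (v ⇒ (w ⇒ v)))) = 1 ⇒ 1 = 1

1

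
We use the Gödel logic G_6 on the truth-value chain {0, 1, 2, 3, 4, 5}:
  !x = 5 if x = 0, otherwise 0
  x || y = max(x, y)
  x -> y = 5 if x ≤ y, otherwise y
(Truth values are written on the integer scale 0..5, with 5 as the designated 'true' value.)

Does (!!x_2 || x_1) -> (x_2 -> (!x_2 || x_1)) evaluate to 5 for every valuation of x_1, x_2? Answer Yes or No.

Counterexample: take x_1 = 0, x_2 = 1.
!x_2 = !1 = 0
!!x_2 = !0 = 5
!!x_2 || x_1 = 5 || 0 = 5
!x_2 = !1 = 0
!x_2 || x_1 = 0 || 0 = 0
x_2 -> (!x_2 || x_1) = 1 -> 0 = 0
(!!x_2 || x_1) -> (x_2 -> (!x_2 || x_1)) = 5 -> 0 = 0
This gives 0 ≠ 5.

No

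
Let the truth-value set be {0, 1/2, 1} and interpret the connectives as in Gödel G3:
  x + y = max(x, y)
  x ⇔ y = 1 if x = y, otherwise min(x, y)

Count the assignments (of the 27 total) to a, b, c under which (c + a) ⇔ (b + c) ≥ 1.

17

value 1: 17 assignments (counts)
value 1/2: 6 assignments
value 0: 4 assignments
So 17 of the 27 assignments meet the threshold.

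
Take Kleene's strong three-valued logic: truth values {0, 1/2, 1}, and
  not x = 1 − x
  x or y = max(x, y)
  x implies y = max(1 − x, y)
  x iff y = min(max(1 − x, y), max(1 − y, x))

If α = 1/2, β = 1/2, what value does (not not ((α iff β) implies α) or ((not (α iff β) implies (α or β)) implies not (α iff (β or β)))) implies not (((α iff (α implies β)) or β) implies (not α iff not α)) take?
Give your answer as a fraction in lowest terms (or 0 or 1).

1/2

α iff β = 1/2 iff 1/2 = 1/2
(α iff β) implies α = 1/2 implies 1/2 = 1/2
not ((α iff β) implies α) = not 1/2 = 1/2
not not ((α iff β) implies α) = not 1/2 = 1/2
α iff β = 1/2 iff 1/2 = 1/2
not (α iff β) = not 1/2 = 1/2
α or β = 1/2 or 1/2 = 1/2
not (α iff β) implies (α or β) = 1/2 implies 1/2 = 1/2
β or β = 1/2 or 1/2 = 1/2
α iff (β or β) = 1/2 iff 1/2 = 1/2
not (α iff (β or β)) = not 1/2 = 1/2
(not (α iff β) implies (α or β)) implies not (α iff (β or β)) = 1/2 implies 1/2 = 1/2
not not ((α iff β) implies α) or ((not (α iff β) implies (α or β)) implies not (α iff (β or β))) = 1/2 or 1/2 = 1/2
α implies β = 1/2 implies 1/2 = 1/2
α iff (α implies β) = 1/2 iff 1/2 = 1/2
(α iff (α implies β)) or β = 1/2 or 1/2 = 1/2
not α = not 1/2 = 1/2
not α = not 1/2 = 1/2
not α iff not α = 1/2 iff 1/2 = 1/2
((α iff (α implies β)) or β) implies (not α iff not α) = 1/2 implies 1/2 = 1/2
not (((α iff (α implies β)) or β) implies (not α iff not α)) = not 1/2 = 1/2
(not not ((α iff β) implies α) or ((not (α iff β) implies (α or β)) implies not (α iff (β or β)))) implies not (((α iff (α implies β)) or β) implies (not α iff not α)) = 1/2 implies 1/2 = 1/2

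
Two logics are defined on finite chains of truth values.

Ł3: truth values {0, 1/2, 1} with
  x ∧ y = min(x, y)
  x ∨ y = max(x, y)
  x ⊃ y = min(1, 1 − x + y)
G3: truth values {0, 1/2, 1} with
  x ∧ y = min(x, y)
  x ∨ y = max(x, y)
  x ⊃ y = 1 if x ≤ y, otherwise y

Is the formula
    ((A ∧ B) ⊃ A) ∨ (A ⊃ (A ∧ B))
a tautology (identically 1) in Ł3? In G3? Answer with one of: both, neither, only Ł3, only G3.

both

In Ł3: every assignment gives 1 — tautology.
In G3: every assignment gives 1 — tautology.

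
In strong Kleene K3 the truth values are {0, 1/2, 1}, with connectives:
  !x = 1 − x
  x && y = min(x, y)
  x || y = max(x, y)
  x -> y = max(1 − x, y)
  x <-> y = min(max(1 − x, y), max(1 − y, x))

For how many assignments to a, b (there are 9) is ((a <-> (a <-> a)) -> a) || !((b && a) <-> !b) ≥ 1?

7

a = 0, b = 0 ↦ 1  ≥
a = 0, b = 1/2 ↦ 1  ≥
a = 0, b = 1 ↦ 1  ≥
a = 1/2, b = 0 ↦ 1  ≥
a = 1/2, b = 1/2 ↦ 1/2  <
a = 1/2, b = 1 ↦ 1/2  <
a = 1, b = 0 ↦ 1  ≥
a = 1, b = 1/2 ↦ 1  ≥
a = 1, b = 1 ↦ 1  ≥
So 7 of the 9 assignments meet the threshold.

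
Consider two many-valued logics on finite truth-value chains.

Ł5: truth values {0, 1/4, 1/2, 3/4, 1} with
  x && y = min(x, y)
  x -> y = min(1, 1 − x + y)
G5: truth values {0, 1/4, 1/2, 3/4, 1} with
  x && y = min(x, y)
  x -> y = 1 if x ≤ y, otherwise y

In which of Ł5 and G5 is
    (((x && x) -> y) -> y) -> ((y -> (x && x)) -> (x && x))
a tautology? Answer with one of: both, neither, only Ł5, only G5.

In Ł5: every assignment gives 1 — tautology.
In G5: at x = 1/4, y = 0 the value is 1/4 — not a tautology.

only Ł5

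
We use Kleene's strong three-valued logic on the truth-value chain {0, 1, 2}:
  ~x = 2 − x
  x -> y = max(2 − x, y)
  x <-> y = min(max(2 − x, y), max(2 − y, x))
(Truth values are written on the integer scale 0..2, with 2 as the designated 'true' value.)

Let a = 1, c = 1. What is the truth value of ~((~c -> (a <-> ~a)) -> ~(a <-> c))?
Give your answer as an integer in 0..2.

1

~c = ~1 = 1
~a = ~1 = 1
a <-> ~a = 1 <-> 1 = 1
~c -> (a <-> ~a) = 1 -> 1 = 1
a <-> c = 1 <-> 1 = 1
~(a <-> c) = ~1 = 1
(~c -> (a <-> ~a)) -> ~(a <-> c) = 1 -> 1 = 1
~((~c -> (a <-> ~a)) -> ~(a <-> c)) = ~1 = 1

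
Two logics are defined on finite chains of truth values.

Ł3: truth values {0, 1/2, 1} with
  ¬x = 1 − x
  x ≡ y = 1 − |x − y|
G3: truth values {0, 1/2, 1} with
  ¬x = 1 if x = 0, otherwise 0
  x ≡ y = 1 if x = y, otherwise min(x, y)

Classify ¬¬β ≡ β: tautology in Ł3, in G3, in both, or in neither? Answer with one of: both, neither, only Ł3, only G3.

only Ł3

In Ł3: every assignment gives 1 — tautology.
In G3: at β = 1/2 the value is 1/2 — not a tautology.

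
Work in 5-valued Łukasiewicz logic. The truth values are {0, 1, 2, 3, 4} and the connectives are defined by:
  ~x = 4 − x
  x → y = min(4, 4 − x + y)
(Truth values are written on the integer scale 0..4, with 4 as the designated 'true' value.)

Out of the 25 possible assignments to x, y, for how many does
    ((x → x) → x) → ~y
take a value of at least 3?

19

value 4: 15 assignments (counts)
value 3: 4 assignments (counts)
value 2: 3 assignments
value 1: 2 assignments
value 0: 1 assignment
So 19 of the 25 assignments meet the threshold.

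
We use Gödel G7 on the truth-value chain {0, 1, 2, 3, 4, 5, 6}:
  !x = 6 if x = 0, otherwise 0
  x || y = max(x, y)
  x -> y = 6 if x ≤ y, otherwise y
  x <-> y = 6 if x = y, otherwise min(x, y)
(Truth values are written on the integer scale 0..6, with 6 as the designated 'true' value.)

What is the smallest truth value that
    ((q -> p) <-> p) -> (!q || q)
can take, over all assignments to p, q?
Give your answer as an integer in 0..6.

1

Take p = 0, q = 1:
q -> p = 1 -> 0 = 0
(q -> p) <-> p = 0 <-> 0 = 6
!q = !1 = 0
!q || q = 0 || 1 = 1
((q -> p) <-> p) -> (!q || q) = 6 -> 1 = 1
No assignment yields a value below 1, so this is the minimum.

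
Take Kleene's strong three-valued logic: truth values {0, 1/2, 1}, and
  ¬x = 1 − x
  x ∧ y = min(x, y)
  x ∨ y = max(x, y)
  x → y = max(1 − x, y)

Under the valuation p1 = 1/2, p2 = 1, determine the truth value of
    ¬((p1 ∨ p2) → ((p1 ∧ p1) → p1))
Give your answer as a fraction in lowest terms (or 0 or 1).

p1 ∨ p2 = 1/2 ∨ 1 = 1
p1 ∧ p1 = 1/2 ∧ 1/2 = 1/2
(p1 ∧ p1) → p1 = 1/2 → 1/2 = 1/2
(p1 ∨ p2) → ((p1 ∧ p1) → p1) = 1 → 1/2 = 1/2
¬((p1 ∨ p2) → ((p1 ∧ p1) → p1)) = ¬1/2 = 1/2

1/2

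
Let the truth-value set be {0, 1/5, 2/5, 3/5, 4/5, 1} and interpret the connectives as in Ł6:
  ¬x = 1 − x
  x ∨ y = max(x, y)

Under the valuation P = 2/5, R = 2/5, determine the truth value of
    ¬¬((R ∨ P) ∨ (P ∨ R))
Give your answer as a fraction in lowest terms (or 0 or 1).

R ∨ P = 2/5 ∨ 2/5 = 2/5
P ∨ R = 2/5 ∨ 2/5 = 2/5
(R ∨ P) ∨ (P ∨ R) = 2/5 ∨ 2/5 = 2/5
¬((R ∨ P) ∨ (P ∨ R)) = ¬2/5 = 3/5
¬¬((R ∨ P) ∨ (P ∨ R)) = ¬3/5 = 2/5

2/5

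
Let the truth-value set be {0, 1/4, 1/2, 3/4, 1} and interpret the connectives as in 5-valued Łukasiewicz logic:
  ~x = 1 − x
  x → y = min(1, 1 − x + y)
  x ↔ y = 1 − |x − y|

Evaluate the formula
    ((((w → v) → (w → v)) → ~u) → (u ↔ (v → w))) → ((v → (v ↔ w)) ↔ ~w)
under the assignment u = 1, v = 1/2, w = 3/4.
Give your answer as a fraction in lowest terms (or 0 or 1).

w → v = 3/4 → 1/2 = 3/4
w → v = 3/4 → 1/2 = 3/4
(w → v) → (w → v) = 3/4 → 3/4 = 1
~u = ~1 = 0
((w → v) → (w → v)) → ~u = 1 → 0 = 0
v → w = 1/2 → 3/4 = 1
u ↔ (v → w) = 1 ↔ 1 = 1
(((w → v) → (w → v)) → ~u) → (u ↔ (v → w)) = 0 → 1 = 1
v ↔ w = 1/2 ↔ 3/4 = 3/4
v → (v ↔ w) = 1/2 → 3/4 = 1
~w = ~3/4 = 1/4
(v → (v ↔ w)) ↔ ~w = 1 ↔ 1/4 = 1/4
((((w → v) → (w → v)) → ~u) → (u ↔ (v → w))) → ((v → (v ↔ w)) ↔ ~w) = 1 → 1/4 = 1/4

1/4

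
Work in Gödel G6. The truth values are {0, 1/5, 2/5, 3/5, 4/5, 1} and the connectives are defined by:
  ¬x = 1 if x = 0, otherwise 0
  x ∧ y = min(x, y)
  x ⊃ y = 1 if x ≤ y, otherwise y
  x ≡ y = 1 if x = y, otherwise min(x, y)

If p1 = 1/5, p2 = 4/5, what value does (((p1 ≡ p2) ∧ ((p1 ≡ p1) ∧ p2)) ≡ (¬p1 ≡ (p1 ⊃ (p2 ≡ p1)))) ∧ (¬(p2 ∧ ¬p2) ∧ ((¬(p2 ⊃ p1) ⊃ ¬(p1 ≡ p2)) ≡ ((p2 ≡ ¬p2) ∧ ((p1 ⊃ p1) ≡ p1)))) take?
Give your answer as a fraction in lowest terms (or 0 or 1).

p1 ≡ p2 = 1/5 ≡ 4/5 = 1/5
p1 ≡ p1 = 1/5 ≡ 1/5 = 1
(p1 ≡ p1) ∧ p2 = 1 ∧ 4/5 = 4/5
(p1 ≡ p2) ∧ ((p1 ≡ p1) ∧ p2) = 1/5 ∧ 4/5 = 1/5
¬p1 = ¬1/5 = 0
p2 ≡ p1 = 4/5 ≡ 1/5 = 1/5
p1 ⊃ (p2 ≡ p1) = 1/5 ⊃ 1/5 = 1
¬p1 ≡ (p1 ⊃ (p2 ≡ p1)) = 0 ≡ 1 = 0
((p1 ≡ p2) ∧ ((p1 ≡ p1) ∧ p2)) ≡ (¬p1 ≡ (p1 ⊃ (p2 ≡ p1))) = 1/5 ≡ 0 = 0
¬p2 = ¬4/5 = 0
p2 ∧ ¬p2 = 4/5 ∧ 0 = 0
¬(p2 ∧ ¬p2) = ¬0 = 1
p2 ⊃ p1 = 4/5 ⊃ 1/5 = 1/5
¬(p2 ⊃ p1) = ¬1/5 = 0
p1 ≡ p2 = 1/5 ≡ 4/5 = 1/5
¬(p1 ≡ p2) = ¬1/5 = 0
¬(p2 ⊃ p1) ⊃ ¬(p1 ≡ p2) = 0 ⊃ 0 = 1
¬p2 = ¬4/5 = 0
p2 ≡ ¬p2 = 4/5 ≡ 0 = 0
p1 ⊃ p1 = 1/5 ⊃ 1/5 = 1
(p1 ⊃ p1) ≡ p1 = 1 ≡ 1/5 = 1/5
(p2 ≡ ¬p2) ∧ ((p1 ⊃ p1) ≡ p1) = 0 ∧ 1/5 = 0
(¬(p2 ⊃ p1) ⊃ ¬(p1 ≡ p2)) ≡ ((p2 ≡ ¬p2) ∧ ((p1 ⊃ p1) ≡ p1)) = 1 ≡ 0 = 0
¬(p2 ∧ ¬p2) ∧ ((¬(p2 ⊃ p1) ⊃ ¬(p1 ≡ p2)) ≡ ((p2 ≡ ¬p2) ∧ ((p1 ⊃ p1) ≡ p1))) = 1 ∧ 0 = 0
(((p1 ≡ p2) ∧ ((p1 ≡ p1) ∧ p2)) ≡ (¬p1 ≡ (p1 ⊃ (p2 ≡ p1)))) ∧ (¬(p2 ∧ ¬p2) ∧ ((¬(p2 ⊃ p1) ⊃ ¬(p1 ≡ p2)) ≡ ((p2 ≡ ¬p2) ∧ ((p1 ⊃ p1) ≡ p1)))) = 0 ∧ 0 = 0

0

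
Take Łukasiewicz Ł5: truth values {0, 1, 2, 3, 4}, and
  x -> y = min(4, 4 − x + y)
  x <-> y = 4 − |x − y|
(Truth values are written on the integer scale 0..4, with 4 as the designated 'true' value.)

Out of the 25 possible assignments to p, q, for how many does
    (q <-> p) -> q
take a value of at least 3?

18

value 4: 13 assignments (counts)
value 3: 5 assignments (counts)
value 2: 4 assignments
value 1: 2 assignments
value 0: 1 assignment
So 18 of the 25 assignments meet the threshold.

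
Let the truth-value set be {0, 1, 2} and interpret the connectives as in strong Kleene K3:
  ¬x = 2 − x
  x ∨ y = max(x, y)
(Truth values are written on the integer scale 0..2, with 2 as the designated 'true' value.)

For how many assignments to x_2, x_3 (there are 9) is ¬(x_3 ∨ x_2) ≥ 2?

x_2 = 0, x_3 = 0 ↦ 2  ≥
x_2 = 0, x_3 = 1 ↦ 1  <
x_2 = 0, x_3 = 2 ↦ 0  <
x_2 = 1, x_3 = 0 ↦ 1  <
x_2 = 1, x_3 = 1 ↦ 1  <
x_2 = 1, x_3 = 2 ↦ 0  <
x_2 = 2, x_3 = 0 ↦ 0  <
x_2 = 2, x_3 = 1 ↦ 0  <
x_2 = 2, x_3 = 2 ↦ 0  <
So 1 of the 9 assignments meets the threshold.

1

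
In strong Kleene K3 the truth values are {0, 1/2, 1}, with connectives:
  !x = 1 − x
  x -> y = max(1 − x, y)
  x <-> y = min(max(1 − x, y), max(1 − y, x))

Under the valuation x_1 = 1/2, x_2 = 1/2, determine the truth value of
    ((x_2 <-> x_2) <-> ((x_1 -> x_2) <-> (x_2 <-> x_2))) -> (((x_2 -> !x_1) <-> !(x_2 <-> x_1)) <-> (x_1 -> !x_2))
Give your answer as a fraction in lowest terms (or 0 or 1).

1/2

x_2 <-> x_2 = 1/2 <-> 1/2 = 1/2
x_1 -> x_2 = 1/2 -> 1/2 = 1/2
x_2 <-> x_2 = 1/2 <-> 1/2 = 1/2
(x_1 -> x_2) <-> (x_2 <-> x_2) = 1/2 <-> 1/2 = 1/2
(x_2 <-> x_2) <-> ((x_1 -> x_2) <-> (x_2 <-> x_2)) = 1/2 <-> 1/2 = 1/2
!x_1 = !1/2 = 1/2
x_2 -> !x_1 = 1/2 -> 1/2 = 1/2
x_2 <-> x_1 = 1/2 <-> 1/2 = 1/2
!(x_2 <-> x_1) = !1/2 = 1/2
(x_2 -> !x_1) <-> !(x_2 <-> x_1) = 1/2 <-> 1/2 = 1/2
!x_2 = !1/2 = 1/2
x_1 -> !x_2 = 1/2 -> 1/2 = 1/2
((x_2 -> !x_1) <-> !(x_2 <-> x_1)) <-> (x_1 -> !x_2) = 1/2 <-> 1/2 = 1/2
((x_2 <-> x_2) <-> ((x_1 -> x_2) <-> (x_2 <-> x_2))) -> (((x_2 -> !x_1) <-> !(x_2 <-> x_1)) <-> (x_1 -> !x_2)) = 1/2 -> 1/2 = 1/2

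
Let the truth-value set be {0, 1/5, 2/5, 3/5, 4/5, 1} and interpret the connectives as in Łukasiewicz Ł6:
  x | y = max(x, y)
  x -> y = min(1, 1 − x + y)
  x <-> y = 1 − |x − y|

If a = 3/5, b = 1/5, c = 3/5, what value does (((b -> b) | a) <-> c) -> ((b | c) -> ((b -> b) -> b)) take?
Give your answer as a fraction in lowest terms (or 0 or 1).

1

b -> b = 1/5 -> 1/5 = 1
(b -> b) | a = 1 | 3/5 = 1
((b -> b) | a) <-> c = 1 <-> 3/5 = 3/5
b | c = 1/5 | 3/5 = 3/5
b -> b = 1/5 -> 1/5 = 1
(b -> b) -> b = 1 -> 1/5 = 1/5
(b | c) -> ((b -> b) -> b) = 3/5 -> 1/5 = 3/5
(((b -> b) | a) <-> c) -> ((b | c) -> ((b -> b) -> b)) = 3/5 -> 3/5 = 1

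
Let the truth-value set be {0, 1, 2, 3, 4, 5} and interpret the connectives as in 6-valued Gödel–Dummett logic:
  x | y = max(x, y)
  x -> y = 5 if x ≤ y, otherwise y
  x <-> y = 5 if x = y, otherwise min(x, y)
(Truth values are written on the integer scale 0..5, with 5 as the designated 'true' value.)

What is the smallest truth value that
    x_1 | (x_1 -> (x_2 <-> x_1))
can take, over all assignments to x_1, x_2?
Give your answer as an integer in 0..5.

1

Take x_1 = 1, x_2 = 0:
x_2 <-> x_1 = 0 <-> 1 = 0
x_1 -> (x_2 <-> x_1) = 1 -> 0 = 0
x_1 | (x_1 -> (x_2 <-> x_1)) = 1 | 0 = 1
No assignment yields a value below 1, so this is the minimum.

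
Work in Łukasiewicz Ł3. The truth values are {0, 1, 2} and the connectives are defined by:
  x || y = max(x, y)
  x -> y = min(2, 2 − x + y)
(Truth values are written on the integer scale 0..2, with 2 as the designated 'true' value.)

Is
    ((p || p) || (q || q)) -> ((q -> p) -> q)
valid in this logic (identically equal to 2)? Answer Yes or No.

No

Counterexample: take p = 1, q = 0.
p || p = 1 || 1 = 1
q || q = 0 || 0 = 0
(p || p) || (q || q) = 1 || 0 = 1
q -> p = 0 -> 1 = 2
(q -> p) -> q = 2 -> 0 = 0
((p || p) || (q || q)) -> ((q -> p) -> q) = 1 -> 0 = 1
This gives 1 ≠ 2.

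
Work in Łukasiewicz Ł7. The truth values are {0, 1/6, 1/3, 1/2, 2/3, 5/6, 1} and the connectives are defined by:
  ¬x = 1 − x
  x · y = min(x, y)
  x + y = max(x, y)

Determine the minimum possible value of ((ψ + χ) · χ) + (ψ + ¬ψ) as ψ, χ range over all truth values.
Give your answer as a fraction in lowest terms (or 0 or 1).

Take ψ = 1/2, χ = 0:
ψ + χ = 1/2 + 0 = 1/2
(ψ + χ) · χ = 1/2 · 0 = 0
¬ψ = ¬1/2 = 1/2
ψ + ¬ψ = 1/2 + 1/2 = 1/2
((ψ + χ) · χ) + (ψ + ¬ψ) = 0 + 1/2 = 1/2
No assignment yields a value below 1/2, so this is the minimum.

1/2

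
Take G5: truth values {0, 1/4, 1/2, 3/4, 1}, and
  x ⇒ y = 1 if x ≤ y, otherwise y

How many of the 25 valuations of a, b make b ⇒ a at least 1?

15

value 1: 15 assignments (counts)
value 3/4: 1 assignment
value 1/2: 2 assignments
value 1/4: 3 assignments
value 0: 4 assignments
So 15 of the 25 assignments meet the threshold.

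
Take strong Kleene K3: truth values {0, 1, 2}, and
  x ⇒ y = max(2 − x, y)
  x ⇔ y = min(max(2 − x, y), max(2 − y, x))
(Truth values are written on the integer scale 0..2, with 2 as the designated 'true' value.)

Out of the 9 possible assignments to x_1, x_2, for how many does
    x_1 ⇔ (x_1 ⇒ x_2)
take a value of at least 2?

x_1 = 0, x_2 = 0 ↦ 0  <
x_1 = 0, x_2 = 1 ↦ 0  <
x_1 = 0, x_2 = 2 ↦ 0  <
x_1 = 1, x_2 = 0 ↦ 1  <
x_1 = 1, x_2 = 1 ↦ 1  <
x_1 = 1, x_2 = 2 ↦ 1  <
x_1 = 2, x_2 = 0 ↦ 0  <
x_1 = 2, x_2 = 1 ↦ 1  <
x_1 = 2, x_2 = 2 ↦ 2  ≥
So 1 of the 9 assignments meets the threshold.

1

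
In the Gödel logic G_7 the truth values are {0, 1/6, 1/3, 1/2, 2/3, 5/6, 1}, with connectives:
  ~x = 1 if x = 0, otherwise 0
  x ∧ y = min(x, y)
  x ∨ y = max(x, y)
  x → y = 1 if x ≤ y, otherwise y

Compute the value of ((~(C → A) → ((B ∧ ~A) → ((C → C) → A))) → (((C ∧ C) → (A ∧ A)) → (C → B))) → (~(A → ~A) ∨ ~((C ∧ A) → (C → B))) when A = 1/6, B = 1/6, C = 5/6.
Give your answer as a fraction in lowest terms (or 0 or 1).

C → A = 5/6 → 1/6 = 1/6
~(C → A) = ~1/6 = 0
~A = ~1/6 = 0
B ∧ ~A = 1/6 ∧ 0 = 0
C → C = 5/6 → 5/6 = 1
(C → C) → A = 1 → 1/6 = 1/6
(B ∧ ~A) → ((C → C) → A) = 0 → 1/6 = 1
~(C → A) → ((B ∧ ~A) → ((C → C) → A)) = 0 → 1 = 1
C ∧ C = 5/6 ∧ 5/6 = 5/6
A ∧ A = 1/6 ∧ 1/6 = 1/6
(C ∧ C) → (A ∧ A) = 5/6 → 1/6 = 1/6
C → B = 5/6 → 1/6 = 1/6
((C ∧ C) → (A ∧ A)) → (C → B) = 1/6 → 1/6 = 1
(~(C → A) → ((B ∧ ~A) → ((C → C) → A))) → (((C ∧ C) → (A ∧ A)) → (C → B)) = 1 → 1 = 1
~A = ~1/6 = 0
A → ~A = 1/6 → 0 = 0
~(A → ~A) = ~0 = 1
C ∧ A = 5/6 ∧ 1/6 = 1/6
C → B = 5/6 → 1/6 = 1/6
(C ∧ A) → (C → B) = 1/6 → 1/6 = 1
~((C ∧ A) → (C → B)) = ~1 = 0
~(A → ~A) ∨ ~((C ∧ A) → (C → B)) = 1 ∨ 0 = 1
((~(C → A) → ((B ∧ ~A) → ((C → C) → A))) → (((C ∧ C) → (A ∧ A)) → (C → B))) → (~(A → ~A) ∨ ~((C ∧ A) → (C → B))) = 1 → 1 = 1

1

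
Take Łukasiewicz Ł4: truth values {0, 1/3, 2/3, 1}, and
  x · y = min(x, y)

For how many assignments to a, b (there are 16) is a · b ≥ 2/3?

4

a = 0, b = 0 ↦ 0  <
a = 0, b = 1/3 ↦ 0  <
a = 0, b = 2/3 ↦ 0  <
a = 0, b = 1 ↦ 0  <
a = 1/3, b = 0 ↦ 0  <
a = 1/3, b = 1/3 ↦ 1/3  <
a = 1/3, b = 2/3 ↦ 1/3  <
a = 1/3, b = 1 ↦ 1/3  <
a = 2/3, b = 0 ↦ 0  <
a = 2/3, b = 1/3 ↦ 1/3  <
a = 2/3, b = 2/3 ↦ 2/3  ≥
a = 2/3, b = 1 ↦ 2/3  ≥
a = 1, b = 0 ↦ 0  <
a = 1, b = 1/3 ↦ 1/3  <
a = 1, b = 2/3 ↦ 2/3  ≥
a = 1, b = 1 ↦ 1  ≥
So 4 of the 16 assignments meet the threshold.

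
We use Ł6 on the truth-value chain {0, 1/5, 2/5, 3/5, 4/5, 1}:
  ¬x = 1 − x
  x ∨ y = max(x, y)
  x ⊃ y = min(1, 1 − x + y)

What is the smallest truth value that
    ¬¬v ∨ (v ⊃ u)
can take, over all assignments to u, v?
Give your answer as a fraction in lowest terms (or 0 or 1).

3/5

Take u = 0, v = 2/5:
¬v = ¬2/5 = 3/5
¬¬v = ¬3/5 = 2/5
v ⊃ u = 2/5 ⊃ 0 = 3/5
¬¬v ∨ (v ⊃ u) = 2/5 ∨ 3/5 = 3/5
No assignment yields a value below 3/5, so this is the minimum.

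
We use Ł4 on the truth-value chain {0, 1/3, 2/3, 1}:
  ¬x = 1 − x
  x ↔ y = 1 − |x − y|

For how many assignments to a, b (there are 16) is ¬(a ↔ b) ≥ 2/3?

6

a = 0, b = 0 ↦ 0  <
a = 0, b = 1/3 ↦ 1/3  <
a = 0, b = 2/3 ↦ 2/3  ≥
a = 0, b = 1 ↦ 1  ≥
a = 1/3, b = 0 ↦ 1/3  <
a = 1/3, b = 1/3 ↦ 0  <
a = 1/3, b = 2/3 ↦ 1/3  <
a = 1/3, b = 1 ↦ 2/3  ≥
a = 2/3, b = 0 ↦ 2/3  ≥
a = 2/3, b = 1/3 ↦ 1/3  <
a = 2/3, b = 2/3 ↦ 0  <
a = 2/3, b = 1 ↦ 1/3  <
a = 1, b = 0 ↦ 1  ≥
a = 1, b = 1/3 ↦ 2/3  ≥
a = 1, b = 2/3 ↦ 1/3  <
a = 1, b = 1 ↦ 0  <
So 6 of the 16 assignments meet the threshold.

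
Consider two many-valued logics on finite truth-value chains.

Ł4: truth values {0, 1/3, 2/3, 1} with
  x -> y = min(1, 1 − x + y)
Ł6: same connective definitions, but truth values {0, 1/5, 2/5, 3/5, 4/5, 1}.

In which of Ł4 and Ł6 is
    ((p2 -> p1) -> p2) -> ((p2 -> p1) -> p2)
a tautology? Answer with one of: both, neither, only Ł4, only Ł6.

both

In Ł4: every assignment gives 1 — tautology.
In Ł6: every assignment gives 1 — tautology.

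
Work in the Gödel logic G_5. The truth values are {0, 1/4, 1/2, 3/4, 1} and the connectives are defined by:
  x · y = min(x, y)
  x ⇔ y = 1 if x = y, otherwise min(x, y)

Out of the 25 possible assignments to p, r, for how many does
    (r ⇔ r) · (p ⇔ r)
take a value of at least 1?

value 1: 5 assignments (counts)
value 3/4: 2 assignments
value 1/2: 4 assignments
value 1/4: 6 assignments
value 0: 8 assignments
So 5 of the 25 assignments meet the threshold.

5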